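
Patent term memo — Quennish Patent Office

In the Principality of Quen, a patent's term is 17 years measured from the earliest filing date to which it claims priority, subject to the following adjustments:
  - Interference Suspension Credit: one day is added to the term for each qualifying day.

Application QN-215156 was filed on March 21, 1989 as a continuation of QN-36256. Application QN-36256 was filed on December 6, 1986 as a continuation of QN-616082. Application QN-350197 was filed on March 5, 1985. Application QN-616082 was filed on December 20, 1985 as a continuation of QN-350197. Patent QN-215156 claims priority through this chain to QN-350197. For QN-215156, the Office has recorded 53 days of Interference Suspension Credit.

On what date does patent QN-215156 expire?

2002-04-27

Earliest priority filing: 5 March 1985.
Base term: 5 March 1985 + 17 years → 5 March 2002.
Interference Suspension Credit: +53 days → 27 April 2002.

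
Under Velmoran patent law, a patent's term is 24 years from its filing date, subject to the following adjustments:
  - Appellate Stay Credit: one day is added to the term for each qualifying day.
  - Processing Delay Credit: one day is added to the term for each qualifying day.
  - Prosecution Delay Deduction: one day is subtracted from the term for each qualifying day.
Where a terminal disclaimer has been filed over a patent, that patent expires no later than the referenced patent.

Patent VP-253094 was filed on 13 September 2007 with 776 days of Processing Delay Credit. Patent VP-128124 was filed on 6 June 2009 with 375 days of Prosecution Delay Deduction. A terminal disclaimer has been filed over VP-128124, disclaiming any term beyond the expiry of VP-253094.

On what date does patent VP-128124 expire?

Natural term of VP-128124:
  Base: filing + 24 years → 6 June 2033.
  Prosecution Delay Deduction: −375 days → 27 May 2032.
Expiry of referenced patent VP-253094:
  Base: filing + 24 years → 13 September 2031.
  Processing Delay Credit: +776 days → 28 October 2033.
Terminal disclaimer: VP-128124 expires on the earlier of 27 May 2032 and 28 October 2033.

2032-05-27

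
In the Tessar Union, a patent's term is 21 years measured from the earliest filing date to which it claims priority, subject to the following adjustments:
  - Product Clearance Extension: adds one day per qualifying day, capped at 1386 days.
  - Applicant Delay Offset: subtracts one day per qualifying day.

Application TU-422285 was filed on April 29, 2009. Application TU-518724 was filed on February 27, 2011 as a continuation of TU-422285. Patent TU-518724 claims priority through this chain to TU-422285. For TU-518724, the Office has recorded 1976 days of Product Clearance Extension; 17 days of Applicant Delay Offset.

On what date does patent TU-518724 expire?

Earliest priority filing: 29 April 2009.
Base term: 29 April 2009 + 21 years → 29 April 2030.
Product Clearance Extension: 1976 days claimed exceeds the 1386-day cap, so +1386 days → 13 February 2034.
Applicant Delay Offset: −17 days → 27 January 2034.

2034-01-27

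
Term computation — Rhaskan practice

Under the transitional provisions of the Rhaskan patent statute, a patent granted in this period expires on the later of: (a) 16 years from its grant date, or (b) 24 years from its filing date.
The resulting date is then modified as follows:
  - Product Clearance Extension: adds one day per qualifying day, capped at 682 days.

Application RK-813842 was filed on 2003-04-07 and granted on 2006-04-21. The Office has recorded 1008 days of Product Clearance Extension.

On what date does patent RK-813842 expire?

February 17, 2029

(a) grant + 16 years → 21 April 2022.
(b) filing + 24 years → 7 April 2027.
Later of the two: 7 April 2027.
Product Clearance Extension: 1008 days claimed exceeds the 682-day cap, so +682 days → 17 February 2029.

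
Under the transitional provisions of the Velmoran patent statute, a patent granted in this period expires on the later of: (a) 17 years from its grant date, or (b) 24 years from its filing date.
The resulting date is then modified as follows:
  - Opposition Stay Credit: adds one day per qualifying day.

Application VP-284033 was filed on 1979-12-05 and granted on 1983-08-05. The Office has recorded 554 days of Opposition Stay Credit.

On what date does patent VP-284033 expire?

2005-06-11

(a) grant + 17 years → 5 August 2000.
(b) filing + 24 years → 5 December 2003.
Later of the two: 5 December 2003.
Opposition Stay Credit: +554 days → 11 June 2005.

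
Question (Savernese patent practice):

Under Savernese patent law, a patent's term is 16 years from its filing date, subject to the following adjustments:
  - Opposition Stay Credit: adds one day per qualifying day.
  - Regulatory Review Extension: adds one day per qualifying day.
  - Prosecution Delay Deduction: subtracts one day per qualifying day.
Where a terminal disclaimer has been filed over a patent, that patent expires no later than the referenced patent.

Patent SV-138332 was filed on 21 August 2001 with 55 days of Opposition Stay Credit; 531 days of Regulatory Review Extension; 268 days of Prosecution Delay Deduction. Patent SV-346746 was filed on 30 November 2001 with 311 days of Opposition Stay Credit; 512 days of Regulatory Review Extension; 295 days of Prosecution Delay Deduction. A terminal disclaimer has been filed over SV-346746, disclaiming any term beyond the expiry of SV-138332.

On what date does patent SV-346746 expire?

Natural term of SV-346746:
  Base: filing + 16 years → 30 November 2017.
  Opposition Stay Credit: +311 days → 7 October 2018.
  Regulatory Review Extension: +512 days → 2 March 2020.
  Prosecution Delay Deduction: −295 days → 12 May 2019.
Expiry of referenced patent SV-138332:
  Base: filing + 16 years → 21 August 2017.
  Opposition Stay Credit: +55 days → 15 October 2017.
  Regulatory Review Extension: +531 days → 30 March 2019.
  Prosecution Delay Deduction: −268 days → 5 July 2018.
Terminal disclaimer: SV-346746 expires on the earlier of 12 May 2019 and 5 July 2018.

2018-07-05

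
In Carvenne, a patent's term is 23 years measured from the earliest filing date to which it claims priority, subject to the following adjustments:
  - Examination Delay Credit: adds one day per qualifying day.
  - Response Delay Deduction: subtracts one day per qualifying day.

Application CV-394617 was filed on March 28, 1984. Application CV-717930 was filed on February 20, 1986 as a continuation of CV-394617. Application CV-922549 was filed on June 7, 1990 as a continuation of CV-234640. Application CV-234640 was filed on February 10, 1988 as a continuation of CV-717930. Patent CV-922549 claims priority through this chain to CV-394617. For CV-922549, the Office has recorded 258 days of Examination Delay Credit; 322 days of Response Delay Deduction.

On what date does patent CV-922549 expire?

2007-01-23

Earliest priority filing: 28 March 1984.
Base term: 28 March 1984 + 23 years → 28 March 2007.
Examination Delay Credit: +258 days → 11 December 2007.
Response Delay Deduction: −322 days → 23 January 2007.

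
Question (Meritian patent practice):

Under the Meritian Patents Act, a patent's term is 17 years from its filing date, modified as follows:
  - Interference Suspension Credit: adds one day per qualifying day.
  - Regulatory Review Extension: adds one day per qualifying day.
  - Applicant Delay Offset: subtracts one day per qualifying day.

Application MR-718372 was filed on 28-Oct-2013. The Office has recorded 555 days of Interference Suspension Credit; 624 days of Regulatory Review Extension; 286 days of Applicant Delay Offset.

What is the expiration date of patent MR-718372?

2033-04-08

Base term: filing date + 17 years → 28 October 2030.
Interference Suspension Credit: +555 days → 5 May 2032.
Regulatory Review Extension: +624 days → 19 January 2034.
Applicant Delay Offset: −286 days → 8 April 2033.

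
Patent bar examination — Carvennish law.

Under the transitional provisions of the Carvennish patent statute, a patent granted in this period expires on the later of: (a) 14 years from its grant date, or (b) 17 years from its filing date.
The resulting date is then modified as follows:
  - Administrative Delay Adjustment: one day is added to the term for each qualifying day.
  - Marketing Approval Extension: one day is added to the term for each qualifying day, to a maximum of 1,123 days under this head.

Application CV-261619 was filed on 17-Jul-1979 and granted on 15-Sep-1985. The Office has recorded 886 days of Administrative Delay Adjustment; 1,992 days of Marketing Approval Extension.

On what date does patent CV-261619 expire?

2005-03-16

(a) grant + 14 years → 15 September 1999.
(b) filing + 17 years → 17 July 1996.
Later of the two: 15 September 1999.
Administrative Delay Adjustment: +886 days → 17 February 2002.
Marketing Approval Extension: 1992 days claimed exceeds the 1123-day cap, so +1123 days → 16 March 2005.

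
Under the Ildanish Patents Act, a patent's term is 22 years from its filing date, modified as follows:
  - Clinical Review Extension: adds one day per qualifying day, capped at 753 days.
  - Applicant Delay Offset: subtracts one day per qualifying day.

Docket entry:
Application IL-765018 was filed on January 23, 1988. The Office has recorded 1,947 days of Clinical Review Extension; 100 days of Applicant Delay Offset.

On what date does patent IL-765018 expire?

Base term: filing date + 22 years → 23 January 2010.
Clinical Review Extension: 1947 days claimed exceeds the 753-day cap, so +753 days → 15 February 2012.
Applicant Delay Offset: −100 days → 7 November 2011.

November 7, 2011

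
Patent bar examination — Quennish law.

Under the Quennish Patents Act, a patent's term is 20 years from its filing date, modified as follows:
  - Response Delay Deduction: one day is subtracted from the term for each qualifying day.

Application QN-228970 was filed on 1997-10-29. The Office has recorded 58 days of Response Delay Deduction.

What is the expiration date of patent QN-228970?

Base term: filing date + 20 years → 29 October 2017.
Response Delay Deduction: −58 days → 1 September 2017.

2017-09-01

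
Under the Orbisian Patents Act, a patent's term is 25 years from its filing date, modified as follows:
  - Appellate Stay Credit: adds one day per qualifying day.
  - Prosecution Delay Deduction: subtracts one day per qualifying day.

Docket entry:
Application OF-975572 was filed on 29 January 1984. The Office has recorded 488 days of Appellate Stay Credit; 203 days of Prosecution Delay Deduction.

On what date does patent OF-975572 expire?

2009-11-10

Base term: filing date + 25 years → 29 January 2009.
Appellate Stay Credit: +488 days → 1 June 2010.
Prosecution Delay Deduction: −203 days → 10 November 2009.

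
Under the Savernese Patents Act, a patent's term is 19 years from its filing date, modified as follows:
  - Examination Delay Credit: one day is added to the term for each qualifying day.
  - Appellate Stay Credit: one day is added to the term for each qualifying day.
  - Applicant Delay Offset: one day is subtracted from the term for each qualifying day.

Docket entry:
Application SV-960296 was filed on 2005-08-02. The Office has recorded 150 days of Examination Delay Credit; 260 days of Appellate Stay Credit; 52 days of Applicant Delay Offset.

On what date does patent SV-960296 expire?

Base term: filing date + 19 years → 2 August 2024.
Examination Delay Credit: +150 days → 30 December 2024.
Appellate Stay Credit: +260 days → 16 September 2025.
Applicant Delay Offset: −52 days → 26 July 2025.

July 26, 2025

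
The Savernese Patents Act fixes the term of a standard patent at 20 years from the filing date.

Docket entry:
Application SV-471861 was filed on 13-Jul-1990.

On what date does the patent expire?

2010-07-13

Filing date + 20 years → 13 July 2010.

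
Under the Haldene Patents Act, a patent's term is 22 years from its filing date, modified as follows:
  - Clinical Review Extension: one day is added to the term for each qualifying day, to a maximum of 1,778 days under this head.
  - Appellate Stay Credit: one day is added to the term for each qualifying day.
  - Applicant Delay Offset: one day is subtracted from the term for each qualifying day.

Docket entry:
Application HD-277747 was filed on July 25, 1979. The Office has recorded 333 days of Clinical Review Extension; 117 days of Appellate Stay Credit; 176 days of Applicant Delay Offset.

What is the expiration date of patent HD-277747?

2002-04-25

Base term: filing date + 22 years → 25 July 2001.
Clinical Review Extension: 333 days (within the 1778-day cap) → +333 days → 23 June 2002.
Appellate Stay Credit: +117 days → 18 October 2002.
Applicant Delay Offset: −176 days → 25 April 2002.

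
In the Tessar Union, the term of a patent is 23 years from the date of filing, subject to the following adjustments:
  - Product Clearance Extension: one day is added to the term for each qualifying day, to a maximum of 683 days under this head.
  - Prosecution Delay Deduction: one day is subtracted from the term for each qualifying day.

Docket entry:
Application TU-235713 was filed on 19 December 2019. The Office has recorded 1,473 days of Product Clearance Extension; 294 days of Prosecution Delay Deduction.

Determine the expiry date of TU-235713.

Base term: filing date + 23 years → 19 December 2042.
Product Clearance Extension: 1473 days claimed exceeds the 683-day cap, so +683 days → 1 November 2044.
Prosecution Delay Deduction: −294 days → 12 January 2044.

2044-01-12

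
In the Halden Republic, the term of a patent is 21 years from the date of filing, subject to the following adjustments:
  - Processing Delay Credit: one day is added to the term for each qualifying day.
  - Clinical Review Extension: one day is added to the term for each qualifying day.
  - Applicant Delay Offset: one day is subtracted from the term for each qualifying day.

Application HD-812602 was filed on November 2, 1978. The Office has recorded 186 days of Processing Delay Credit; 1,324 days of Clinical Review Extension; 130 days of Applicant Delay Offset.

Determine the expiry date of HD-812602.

Base term: filing date + 21 years → 2 November 1999.
Processing Delay Credit: +186 days → 6 May 2000.
Clinical Review Extension: +1324 days → 21 December 2003.
Applicant Delay Offset: −130 days → 13 August 2003.

2003-08-13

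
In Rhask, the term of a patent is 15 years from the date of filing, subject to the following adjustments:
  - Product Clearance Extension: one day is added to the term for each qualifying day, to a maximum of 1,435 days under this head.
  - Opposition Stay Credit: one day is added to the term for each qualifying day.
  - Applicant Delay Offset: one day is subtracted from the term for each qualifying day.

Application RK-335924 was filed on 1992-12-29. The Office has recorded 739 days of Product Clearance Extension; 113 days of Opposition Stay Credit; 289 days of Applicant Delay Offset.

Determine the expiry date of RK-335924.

Base term: filing date + 15 years → 29 December 2007.
Product Clearance Extension: 739 days (within the 1435-day cap) → +739 days → 6 January 2010.
Opposition Stay Credit: +113 days → 29 April 2010.
Applicant Delay Offset: −289 days → 14 July 2009.

July 14, 2009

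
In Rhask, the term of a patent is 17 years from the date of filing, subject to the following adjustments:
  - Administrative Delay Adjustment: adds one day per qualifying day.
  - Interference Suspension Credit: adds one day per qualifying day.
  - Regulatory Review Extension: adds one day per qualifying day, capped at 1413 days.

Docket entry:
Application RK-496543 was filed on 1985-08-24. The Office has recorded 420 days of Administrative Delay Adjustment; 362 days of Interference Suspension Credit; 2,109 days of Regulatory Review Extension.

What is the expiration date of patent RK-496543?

August 27, 2008

Base term: filing date + 17 years → 24 August 2002.
Administrative Delay Adjustment: +420 days → 18 October 2003.
Interference Suspension Credit: +362 days → 14 October 2004.
Regulatory Review Extension: 2109 days claimed exceeds the 1413-day cap, so +1413 days → 27 August 2008.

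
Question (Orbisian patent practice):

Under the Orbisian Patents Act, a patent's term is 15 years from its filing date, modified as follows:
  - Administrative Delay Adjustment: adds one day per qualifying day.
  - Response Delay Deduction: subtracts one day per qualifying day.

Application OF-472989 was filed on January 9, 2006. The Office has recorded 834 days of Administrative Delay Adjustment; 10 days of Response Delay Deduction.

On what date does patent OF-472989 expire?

Base term: filing date + 15 years → 9 January 2021.
Administrative Delay Adjustment: +834 days → 23 April 2023.
Response Delay Deduction: −10 days → 13 April 2023.

April 13, 2023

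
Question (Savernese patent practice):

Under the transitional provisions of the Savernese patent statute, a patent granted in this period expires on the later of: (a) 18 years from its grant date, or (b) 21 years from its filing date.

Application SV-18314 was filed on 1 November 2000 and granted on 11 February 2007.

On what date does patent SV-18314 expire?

(a) grant + 18 years → 11 February 2025.
(b) filing + 21 years → 1 November 2021.
Later of the two: 11 February 2025.

2025-02-11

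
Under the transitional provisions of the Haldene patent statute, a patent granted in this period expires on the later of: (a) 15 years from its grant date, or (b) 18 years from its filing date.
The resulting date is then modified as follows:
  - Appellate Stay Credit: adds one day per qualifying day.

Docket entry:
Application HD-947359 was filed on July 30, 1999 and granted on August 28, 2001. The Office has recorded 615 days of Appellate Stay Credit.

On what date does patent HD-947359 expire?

(a) grant + 15 years → 28 August 2016.
(b) filing + 18 years → 30 July 2017.
Later of the two: 30 July 2017.
Appellate Stay Credit: +615 days → 6 April 2019.

2019-04-06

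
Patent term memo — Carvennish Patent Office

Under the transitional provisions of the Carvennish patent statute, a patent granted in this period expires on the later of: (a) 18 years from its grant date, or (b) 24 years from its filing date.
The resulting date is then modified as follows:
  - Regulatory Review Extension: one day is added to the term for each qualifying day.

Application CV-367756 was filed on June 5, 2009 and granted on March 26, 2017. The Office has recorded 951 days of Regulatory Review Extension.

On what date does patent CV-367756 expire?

(a) grant + 18 years → 26 March 2035.
(b) filing + 24 years → 5 June 2033.
Later of the two: 26 March 2035.
Regulatory Review Extension: +951 days → 1 November 2037.

2037-11-01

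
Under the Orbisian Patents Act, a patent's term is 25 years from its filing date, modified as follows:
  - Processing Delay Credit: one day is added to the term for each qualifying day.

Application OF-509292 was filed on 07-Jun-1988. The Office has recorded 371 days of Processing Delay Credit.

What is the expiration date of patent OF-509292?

2014-06-13

Base term: filing date + 25 years → 7 June 2013.
Processing Delay Credit: +371 days → 13 June 2014.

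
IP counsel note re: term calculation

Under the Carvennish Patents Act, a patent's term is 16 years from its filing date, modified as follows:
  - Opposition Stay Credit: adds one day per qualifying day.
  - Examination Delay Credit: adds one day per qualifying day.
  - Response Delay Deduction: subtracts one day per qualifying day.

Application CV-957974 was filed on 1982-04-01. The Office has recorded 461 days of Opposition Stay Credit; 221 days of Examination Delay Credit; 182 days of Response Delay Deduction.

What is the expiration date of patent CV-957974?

August 14, 1999

Base term: filing date + 16 years → 1 April 1998.
Opposition Stay Credit: +461 days → 6 July 1999.
Examination Delay Credit: +221 days → 12 February 2000.
Response Delay Deduction: −182 days → 14 August 1999.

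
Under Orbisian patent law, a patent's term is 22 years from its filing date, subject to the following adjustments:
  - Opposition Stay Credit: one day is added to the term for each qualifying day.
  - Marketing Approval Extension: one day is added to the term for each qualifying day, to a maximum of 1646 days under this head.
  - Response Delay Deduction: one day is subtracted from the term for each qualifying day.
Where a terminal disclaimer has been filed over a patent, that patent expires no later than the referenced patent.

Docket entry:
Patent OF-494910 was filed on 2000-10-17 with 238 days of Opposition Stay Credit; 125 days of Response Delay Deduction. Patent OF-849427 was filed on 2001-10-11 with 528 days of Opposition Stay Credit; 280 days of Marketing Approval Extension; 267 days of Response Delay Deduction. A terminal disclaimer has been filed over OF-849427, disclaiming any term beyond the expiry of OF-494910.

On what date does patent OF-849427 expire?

February 7, 2023

Natural term of OF-849427:
  Base: filing + 22 years → 11 October 2023.
  Opposition Stay Credit: +528 days → 22 March 2025.
  Marketing Approval Extension: 280 days (within the 1646-day cap) → +280 days → 27 December 2025.
  Response Delay Deduction: −267 days → 4 April 2025.
Expiry of referenced patent OF-494910:
  Base: filing + 22 years → 17 October 2022.
  Opposition Stay Credit: +238 days → 12 June 2023.
  Response Delay Deduction: −125 days → 7 February 2023.
Terminal disclaimer: OF-849427 expires on the earlier of 4 April 2025 and 7 February 2023.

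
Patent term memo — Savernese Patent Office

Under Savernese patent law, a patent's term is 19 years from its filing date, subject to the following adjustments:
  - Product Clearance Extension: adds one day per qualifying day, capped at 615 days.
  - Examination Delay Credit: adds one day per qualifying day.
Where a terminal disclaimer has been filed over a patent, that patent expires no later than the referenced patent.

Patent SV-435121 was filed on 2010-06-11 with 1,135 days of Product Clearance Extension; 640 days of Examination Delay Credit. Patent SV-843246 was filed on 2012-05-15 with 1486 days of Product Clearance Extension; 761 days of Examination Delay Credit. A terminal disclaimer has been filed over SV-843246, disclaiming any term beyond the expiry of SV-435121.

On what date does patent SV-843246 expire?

Natural term of SV-843246:
  Base: filing + 19 years → 15 May 2031.
  Product Clearance Extension: 1486 days claimed exceeds the 615-day cap, so +615 days → 19 January 2033.
  Examination Delay Credit: +761 days → 19 February 2035.
Expiry of referenced patent SV-435121:
  Base: filing + 19 years → 11 June 2029.
  Product Clearance Extension: 1135 days claimed exceeds the 615-day cap, so +615 days → 16 February 2031.
  Examination Delay Credit: +640 days → 17 November 2032.
Terminal disclaimer: SV-843246 expires on the earlier of 19 February 2035 and 17 November 2032.

November 17, 2032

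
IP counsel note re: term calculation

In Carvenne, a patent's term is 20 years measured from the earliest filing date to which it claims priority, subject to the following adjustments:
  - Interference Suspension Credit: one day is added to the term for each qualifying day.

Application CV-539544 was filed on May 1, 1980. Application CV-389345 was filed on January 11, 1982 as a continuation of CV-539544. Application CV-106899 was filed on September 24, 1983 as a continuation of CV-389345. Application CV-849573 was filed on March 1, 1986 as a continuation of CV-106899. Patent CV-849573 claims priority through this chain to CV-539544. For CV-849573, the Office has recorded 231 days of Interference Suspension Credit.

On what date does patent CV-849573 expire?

December 18, 2000

Earliest priority filing: 1 May 1980.
Base term: 1 May 1980 + 20 years → 1 May 2000.
Interference Suspension Credit: +231 days → 18 December 2000.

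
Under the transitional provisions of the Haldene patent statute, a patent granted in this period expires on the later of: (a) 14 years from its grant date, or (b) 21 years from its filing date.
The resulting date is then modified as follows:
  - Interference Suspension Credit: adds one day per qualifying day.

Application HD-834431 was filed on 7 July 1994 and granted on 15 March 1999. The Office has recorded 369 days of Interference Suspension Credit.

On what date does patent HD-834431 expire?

(a) grant + 14 years → 15 March 2013.
(b) filing + 21 years → 7 July 2015.
Later of the two: 7 July 2015.
Interference Suspension Credit: +369 days → 10 July 2016.

July 10, 2016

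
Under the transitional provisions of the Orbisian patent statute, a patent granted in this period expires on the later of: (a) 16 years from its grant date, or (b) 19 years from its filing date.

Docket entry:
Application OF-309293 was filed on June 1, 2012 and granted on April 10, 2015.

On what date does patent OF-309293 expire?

(a) grant + 16 years → 10 April 2031.
(b) filing + 19 years → 1 June 2031.
Later of the two: 1 June 2031.

2031-06-01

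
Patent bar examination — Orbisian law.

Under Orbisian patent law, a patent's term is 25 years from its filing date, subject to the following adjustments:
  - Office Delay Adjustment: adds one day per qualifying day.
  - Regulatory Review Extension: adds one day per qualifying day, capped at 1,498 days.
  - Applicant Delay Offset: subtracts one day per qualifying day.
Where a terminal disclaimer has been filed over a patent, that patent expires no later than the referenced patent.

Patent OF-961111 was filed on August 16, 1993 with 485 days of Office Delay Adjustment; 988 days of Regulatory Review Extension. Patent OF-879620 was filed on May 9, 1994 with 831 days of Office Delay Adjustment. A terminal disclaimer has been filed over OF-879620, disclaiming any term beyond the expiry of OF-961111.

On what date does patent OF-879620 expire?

2021-08-17

Natural term of OF-879620:
  Base: filing + 25 years → 9 May 2019.
  Office Delay Adjustment: +831 days → 17 August 2021.
Expiry of referenced patent OF-961111:
  Base: filing + 25 years → 16 August 2018.
  Office Delay Adjustment: +485 days → 14 December 2019.
  Regulatory Review Extension: 988 days (within the 1498-day cap) → +988 days → 28 August 2022.
Terminal disclaimer: OF-879620 expires on the earlier of 17 August 2021 and 28 August 2022.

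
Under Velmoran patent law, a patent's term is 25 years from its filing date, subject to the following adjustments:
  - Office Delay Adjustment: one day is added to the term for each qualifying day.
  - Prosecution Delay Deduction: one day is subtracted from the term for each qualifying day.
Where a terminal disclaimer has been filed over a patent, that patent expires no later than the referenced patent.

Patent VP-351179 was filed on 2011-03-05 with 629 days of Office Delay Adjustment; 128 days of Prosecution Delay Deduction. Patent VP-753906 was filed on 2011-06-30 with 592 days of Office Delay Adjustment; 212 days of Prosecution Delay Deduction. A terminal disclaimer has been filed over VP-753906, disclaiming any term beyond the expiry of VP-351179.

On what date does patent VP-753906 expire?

Natural term of VP-753906:
  Base: filing + 25 years → 30 June 2036.
  Office Delay Adjustment: +592 days → 12 February 2038.
  Prosecution Delay Deduction: −212 days → 15 July 2037.
Expiry of referenced patent VP-351179:
  Base: filing + 25 years → 5 March 2036.
  Office Delay Adjustment: +629 days → 24 November 2037.
  Prosecution Delay Deduction: −128 days → 19 July 2037.
Terminal disclaimer: VP-753906 expires on the earlier of 15 July 2037 and 19 July 2037.

2037-07-15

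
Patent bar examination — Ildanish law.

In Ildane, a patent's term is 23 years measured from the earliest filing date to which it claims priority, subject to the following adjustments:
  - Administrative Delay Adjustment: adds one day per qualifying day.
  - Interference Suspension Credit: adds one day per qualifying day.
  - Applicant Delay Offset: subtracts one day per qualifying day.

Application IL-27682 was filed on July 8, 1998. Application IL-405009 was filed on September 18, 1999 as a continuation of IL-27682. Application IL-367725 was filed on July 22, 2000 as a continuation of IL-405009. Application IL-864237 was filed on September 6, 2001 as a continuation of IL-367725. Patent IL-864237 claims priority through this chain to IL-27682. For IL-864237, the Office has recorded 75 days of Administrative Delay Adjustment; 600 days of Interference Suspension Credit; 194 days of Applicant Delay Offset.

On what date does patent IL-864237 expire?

2022-11-01

Earliest priority filing: 8 July 1998.
Base term: 8 July 1998 + 23 years → 8 July 2021.
Administrative Delay Adjustment: +75 days → 21 September 2021.
Interference Suspension Credit: +600 days → 14 May 2023.
Applicant Delay Offset: −194 days → 1 November 2022.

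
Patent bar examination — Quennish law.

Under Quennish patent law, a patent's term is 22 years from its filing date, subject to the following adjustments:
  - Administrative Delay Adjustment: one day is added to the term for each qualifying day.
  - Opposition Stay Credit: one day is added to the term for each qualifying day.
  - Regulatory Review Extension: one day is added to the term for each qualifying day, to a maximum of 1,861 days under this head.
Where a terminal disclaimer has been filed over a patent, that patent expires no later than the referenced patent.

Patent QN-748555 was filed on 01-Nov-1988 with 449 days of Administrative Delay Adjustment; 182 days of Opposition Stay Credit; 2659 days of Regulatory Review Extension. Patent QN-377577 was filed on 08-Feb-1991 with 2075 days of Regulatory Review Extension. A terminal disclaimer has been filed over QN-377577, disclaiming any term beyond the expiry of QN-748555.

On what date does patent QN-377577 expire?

Natural term of QN-377577:
  Base: filing + 22 years → 8 February 2013.
  Regulatory Review Extension: 2075 days claimed exceeds the 1861-day cap, so +1861 days → 15 March 2018.
Expiry of referenced patent QN-748555:
  Base: filing + 22 years → 1 November 2010.
  Administrative Delay Adjustment: +449 days → 24 January 2012.
  Opposition Stay Credit: +182 days → 24 July 2012.
  Regulatory Review Extension: 2659 days claimed exceeds the 1861-day cap, so +1861 days → 28 August 2017.
Terminal disclaimer: QN-377577 expires on the earlier of 15 March 2018 and 28 August 2017.

2017-08-28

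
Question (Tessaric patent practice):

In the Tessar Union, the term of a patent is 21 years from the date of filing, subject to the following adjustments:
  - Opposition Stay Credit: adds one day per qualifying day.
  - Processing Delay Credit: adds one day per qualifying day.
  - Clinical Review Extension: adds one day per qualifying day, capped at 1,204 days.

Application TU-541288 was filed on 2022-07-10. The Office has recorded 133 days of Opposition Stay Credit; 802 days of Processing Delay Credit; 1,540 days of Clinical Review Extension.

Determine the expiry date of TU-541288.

Base term: filing date + 21 years → 10 July 2043.
Opposition Stay Credit: +133 days → 20 November 2043.
Processing Delay Credit: +802 days → 30 January 2046.
Clinical Review Extension: 1540 days claimed exceeds the 1204-day cap, so +1204 days → 18 May 2049.

2049-05-18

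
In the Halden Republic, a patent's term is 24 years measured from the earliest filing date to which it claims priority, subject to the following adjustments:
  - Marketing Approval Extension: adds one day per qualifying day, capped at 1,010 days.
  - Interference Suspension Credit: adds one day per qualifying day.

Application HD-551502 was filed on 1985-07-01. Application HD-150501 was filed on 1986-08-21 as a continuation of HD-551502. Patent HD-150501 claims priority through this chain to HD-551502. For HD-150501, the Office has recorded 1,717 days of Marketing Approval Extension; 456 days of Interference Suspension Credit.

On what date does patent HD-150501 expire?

2013-07-06

Earliest priority filing: 1 July 1985.
Base term: 1 July 1985 + 24 years → 1 July 2009.
Marketing Approval Extension: 1717 days claimed exceeds the 1010-day cap, so +1010 days → 6 April 2012.
Interference Suspension Credit: +456 days → 6 July 2013.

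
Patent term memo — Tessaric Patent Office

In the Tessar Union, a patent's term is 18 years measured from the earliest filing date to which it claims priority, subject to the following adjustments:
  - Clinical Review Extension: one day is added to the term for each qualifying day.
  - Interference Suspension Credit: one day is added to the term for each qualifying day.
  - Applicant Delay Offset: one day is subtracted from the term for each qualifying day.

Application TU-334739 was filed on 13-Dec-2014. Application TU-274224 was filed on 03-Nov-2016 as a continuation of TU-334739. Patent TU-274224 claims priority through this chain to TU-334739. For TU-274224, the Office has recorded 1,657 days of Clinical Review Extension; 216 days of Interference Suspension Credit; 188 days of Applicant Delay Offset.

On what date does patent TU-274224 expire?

Earliest priority filing: 13 December 2014.
Base term: 13 December 2014 + 18 years → 13 December 2032.
Clinical Review Extension: +1657 days → 27 June 2037.
Interference Suspension Credit: +216 days → 29 January 2038.
Applicant Delay Offset: −188 days → 25 July 2037.

2037-07-25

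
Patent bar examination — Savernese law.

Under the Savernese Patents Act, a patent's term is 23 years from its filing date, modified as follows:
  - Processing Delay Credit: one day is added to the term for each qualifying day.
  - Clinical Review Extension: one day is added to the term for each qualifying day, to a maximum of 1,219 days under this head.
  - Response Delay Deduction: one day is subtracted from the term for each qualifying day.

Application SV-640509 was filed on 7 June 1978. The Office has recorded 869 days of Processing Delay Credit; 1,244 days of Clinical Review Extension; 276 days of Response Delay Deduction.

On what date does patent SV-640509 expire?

Base term: filing date + 23 years → 7 June 2001.
Processing Delay Credit: +869 days → 24 October 2003.
Clinical Review Extension: 1244 days claimed exceeds the 1219-day cap, so +1219 days → 24 February 2007.
Response Delay Deduction: −276 days → 24 May 2006.

2006-05-24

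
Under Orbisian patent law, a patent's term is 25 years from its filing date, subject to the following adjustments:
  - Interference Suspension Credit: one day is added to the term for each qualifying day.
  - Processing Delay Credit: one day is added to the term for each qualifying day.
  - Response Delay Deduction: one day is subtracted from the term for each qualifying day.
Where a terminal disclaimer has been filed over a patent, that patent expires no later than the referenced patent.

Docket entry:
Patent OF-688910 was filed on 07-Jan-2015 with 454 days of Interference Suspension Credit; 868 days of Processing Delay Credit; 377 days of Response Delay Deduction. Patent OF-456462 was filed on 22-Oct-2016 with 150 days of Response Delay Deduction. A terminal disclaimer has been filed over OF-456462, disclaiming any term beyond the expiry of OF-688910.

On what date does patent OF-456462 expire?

May 25, 2041

Natural term of OF-456462:
  Base: filing + 25 years → 22 October 2041.
  Response Delay Deduction: −150 days → 25 May 2041.
Expiry of referenced patent OF-688910:
  Base: filing + 25 years → 7 January 2040.
  Interference Suspension Credit: +454 days → 5 April 2041.
  Processing Delay Credit: +868 days → 21 August 2043.
  Response Delay Deduction: −377 days → 9 August 2042.
Terminal disclaimer: OF-456462 expires on the earlier of 25 May 2041 and 9 August 2042.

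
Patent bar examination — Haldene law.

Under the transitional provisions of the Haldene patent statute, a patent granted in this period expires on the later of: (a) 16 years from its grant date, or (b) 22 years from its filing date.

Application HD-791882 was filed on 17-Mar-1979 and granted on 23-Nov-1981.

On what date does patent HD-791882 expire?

2001-03-17

(a) grant + 16 years → 23 November 1997.
(b) filing + 22 years → 17 March 2001.
Later of the two: 17 March 2001.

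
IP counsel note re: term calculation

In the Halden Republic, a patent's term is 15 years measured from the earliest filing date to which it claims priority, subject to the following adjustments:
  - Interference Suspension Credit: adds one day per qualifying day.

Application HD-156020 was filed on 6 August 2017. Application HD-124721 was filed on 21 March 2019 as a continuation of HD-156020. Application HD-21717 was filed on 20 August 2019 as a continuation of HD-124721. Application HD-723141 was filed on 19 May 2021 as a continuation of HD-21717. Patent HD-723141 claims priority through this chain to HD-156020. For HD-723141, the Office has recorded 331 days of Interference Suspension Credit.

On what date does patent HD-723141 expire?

2033-07-03

Earliest priority filing: 6 August 2017.
Base term: 6 August 2017 + 15 years → 6 August 2032.
Interference Suspension Credit: +331 days → 3 July 2033.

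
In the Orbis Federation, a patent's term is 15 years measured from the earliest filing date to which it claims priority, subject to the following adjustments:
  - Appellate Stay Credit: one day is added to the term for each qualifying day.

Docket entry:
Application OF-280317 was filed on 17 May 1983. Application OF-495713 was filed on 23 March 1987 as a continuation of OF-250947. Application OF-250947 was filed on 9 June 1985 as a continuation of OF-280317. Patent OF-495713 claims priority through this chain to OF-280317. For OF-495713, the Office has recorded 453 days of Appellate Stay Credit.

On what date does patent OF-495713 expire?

August 13, 1999

Earliest priority filing: 17 May 1983.
Base term: 17 May 1983 + 15 years → 17 May 1998.
Appellate Stay Credit: +453 days → 13 August 1999.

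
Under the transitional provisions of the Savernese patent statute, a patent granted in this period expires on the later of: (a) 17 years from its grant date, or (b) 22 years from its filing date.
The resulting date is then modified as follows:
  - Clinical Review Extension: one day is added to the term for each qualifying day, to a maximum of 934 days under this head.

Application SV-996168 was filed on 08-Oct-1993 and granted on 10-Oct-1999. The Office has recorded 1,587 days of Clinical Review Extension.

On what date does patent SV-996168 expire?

May 2, 2019

(a) grant + 17 years → 10 October 2016.
(b) filing + 22 years → 8 October 2015.
Later of the two: 10 October 2016.
Clinical Review Extension: 1587 days claimed exceeds the 934-day cap, so +934 days → 2 May 2019.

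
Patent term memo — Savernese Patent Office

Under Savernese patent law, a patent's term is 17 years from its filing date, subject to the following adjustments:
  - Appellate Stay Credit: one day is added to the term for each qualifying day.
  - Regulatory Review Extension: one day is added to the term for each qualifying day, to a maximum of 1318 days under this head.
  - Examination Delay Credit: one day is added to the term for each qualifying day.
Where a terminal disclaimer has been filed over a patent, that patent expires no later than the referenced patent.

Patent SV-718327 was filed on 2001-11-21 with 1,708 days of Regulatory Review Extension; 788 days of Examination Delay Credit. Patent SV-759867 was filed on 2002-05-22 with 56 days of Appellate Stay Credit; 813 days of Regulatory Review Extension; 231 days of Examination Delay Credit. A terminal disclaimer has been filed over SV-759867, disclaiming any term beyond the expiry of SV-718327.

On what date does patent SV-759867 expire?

Natural term of SV-759867:
  Base: filing + 17 years → 22 May 2019.
  Appellate Stay Credit: +56 days → 17 July 2019.
  Regulatory Review Extension: 813 days (within the 1318-day cap) → +813 days → 7 October 2021.
  Examination Delay Credit: +231 days → 26 May 2022.
Expiry of referenced patent SV-718327:
  Base: filing + 17 years → 21 November 2018.
  Regulatory Review Extension: 1708 days claimed exceeds the 1318-day cap, so +1318 days → 1 July 2022.
  Examination Delay Credit: +788 days → 27 August 2024.
Terminal disclaimer: SV-759867 expires on the earlier of 26 May 2022 and 27 August 2024.

2022-05-26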